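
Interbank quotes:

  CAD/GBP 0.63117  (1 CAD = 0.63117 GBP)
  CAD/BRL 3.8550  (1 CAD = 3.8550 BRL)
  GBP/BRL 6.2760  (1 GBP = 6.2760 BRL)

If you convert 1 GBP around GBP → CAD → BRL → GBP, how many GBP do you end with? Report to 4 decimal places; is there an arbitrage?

Around GBP → CAD → BRL → GBP: 1 ÷ 0.63117 × 3.8550 ÷ 6.2760 = 0.973184
Product < 1; profitable direction is GBP → BRL → CAD → GBP.

0.9732 (arbitrage exists)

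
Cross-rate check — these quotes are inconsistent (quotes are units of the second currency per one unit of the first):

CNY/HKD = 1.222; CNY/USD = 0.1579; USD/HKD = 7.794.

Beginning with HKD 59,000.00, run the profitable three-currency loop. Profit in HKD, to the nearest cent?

Profitable loop is HKD → CNY → USD → HKD:
HKD 59,000.00 ÷ 1.222 = CNY 48,281.51
CNY 48,281.51 × 0.1579 = USD 7,623.65
USD 7,623.65 × 7.794 = HKD 59,418.73
Profit = HKD 59,418.73 − HKD 59,000.00

Profit: HKD 418.73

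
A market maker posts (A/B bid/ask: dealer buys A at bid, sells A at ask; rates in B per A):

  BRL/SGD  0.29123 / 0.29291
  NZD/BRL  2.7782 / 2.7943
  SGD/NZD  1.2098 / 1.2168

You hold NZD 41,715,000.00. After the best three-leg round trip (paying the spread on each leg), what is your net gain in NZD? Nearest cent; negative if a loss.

Net profit: NZD 170,703.81

Best loop NZD → SGD → BRL → NZD:
NZD 41,715,000.00 ÷ 1.2168 (buy SGD at ask) = SGD 34,282,544.38
SGD 34,282,544.38 ÷ 0.29291 (buy BRL at ask) = BRL 117,041,222.15
BRL 117,041,222.15 ÷ 2.7943 (buy NZD at ask) = NZD 41,885,703.81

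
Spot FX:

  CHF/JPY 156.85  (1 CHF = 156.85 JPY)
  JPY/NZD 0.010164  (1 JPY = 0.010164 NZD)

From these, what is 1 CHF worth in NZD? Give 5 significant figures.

1 CHF × 156.85 = 156.85 JPY
156.85 JPY × 0.010164 = 1.59422 NZD

CHF/NZD = 1.5942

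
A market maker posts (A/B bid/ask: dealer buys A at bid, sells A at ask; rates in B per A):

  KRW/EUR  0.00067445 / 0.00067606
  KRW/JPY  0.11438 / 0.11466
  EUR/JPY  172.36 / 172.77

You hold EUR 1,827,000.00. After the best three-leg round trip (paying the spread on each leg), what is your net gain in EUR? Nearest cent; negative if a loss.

Best loop EUR → JPY → KRW → EUR:
EUR 1,827,000.00 × 172.36 (sell EUR at bid) = JPY 314,901,720
JPY 314,901,720 ÷ 0.11466 (buy KRW at ask) = KRW 2,746,395,604
KRW 2,746,395,604 × 0.00067445 (sell KRW at bid) = EUR 1,852,306.52

Net profit: EUR 25,306.52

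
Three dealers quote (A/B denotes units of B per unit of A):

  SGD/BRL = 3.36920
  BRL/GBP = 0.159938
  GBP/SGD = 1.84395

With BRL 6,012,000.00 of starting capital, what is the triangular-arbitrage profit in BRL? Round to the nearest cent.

Profit: BRL 38,501.57

Profitable loop is BRL → SGD → GBP → BRL:
BRL 6,012,000.00 ÷ 3.36920 = SGD 1,784,399.86
SGD 1,784,399.86 ÷ 1.84395 = GBP 967,705.12
GBP 967,705.12 ÷ 0.159938 = BRL 6,050,501.57
Profit = BRL 6,050,501.57 − BRL 6,012,000.00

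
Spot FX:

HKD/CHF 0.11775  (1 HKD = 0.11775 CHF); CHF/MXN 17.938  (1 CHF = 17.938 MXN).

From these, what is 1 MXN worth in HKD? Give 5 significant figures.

MXN/HKD = 0.47344

1 MXN ÷ 17.938 = 0.0557476 CHF
0.0557476 CHF ÷ 0.11775 = 0.47344 HKD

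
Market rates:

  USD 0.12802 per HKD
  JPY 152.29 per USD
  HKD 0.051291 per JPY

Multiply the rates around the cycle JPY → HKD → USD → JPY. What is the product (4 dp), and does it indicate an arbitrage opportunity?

Around JPY → HKD → USD → JPY: 1 × 0.051291 × 0.12802 × 152.29 = 0.999978
Product ≈ 1 (deviation 0.002%, within rounding noise).

1.0000 (no arbitrage)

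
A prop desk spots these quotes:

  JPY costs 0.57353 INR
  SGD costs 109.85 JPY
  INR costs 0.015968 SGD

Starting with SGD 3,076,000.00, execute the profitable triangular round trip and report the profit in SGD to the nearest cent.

Profit: SGD 18,518.31

Profitable loop is SGD → JPY → INR → SGD:
SGD 3,076,000.00 × 109.85 = JPY 337,898,600
JPY 337,898,600 × 0.57353 = INR 193,794,984.06
INR 193,794,984.06 × 0.015968 = SGD 3,094,518.31
Profit = SGD 3,094,518.31 − SGD 3,076,000.00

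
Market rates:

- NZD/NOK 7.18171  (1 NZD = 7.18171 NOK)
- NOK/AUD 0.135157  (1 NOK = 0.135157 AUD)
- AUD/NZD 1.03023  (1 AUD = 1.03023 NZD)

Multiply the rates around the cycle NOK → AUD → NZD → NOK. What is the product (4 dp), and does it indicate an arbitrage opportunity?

Around NOK → AUD → NZD → NOK: 1 × 0.135157 × 1.03023 × 7.18171 = 1.000001
Product ≈ 1 (deviation 0.000%, within rounding noise).

1.0000 (no arbitrage)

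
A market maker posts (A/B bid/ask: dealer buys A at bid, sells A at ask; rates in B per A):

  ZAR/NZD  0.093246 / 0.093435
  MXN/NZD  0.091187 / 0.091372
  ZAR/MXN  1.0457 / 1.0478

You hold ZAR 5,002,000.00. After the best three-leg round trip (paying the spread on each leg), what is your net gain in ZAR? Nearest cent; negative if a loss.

Net profit: ZAR 102,745.95

Best loop ZAR → MXN → NZD → ZAR:
ZAR 5,002,000.00 × 1.0457 (sell ZAR at bid) = MXN 5,230,591.40
MXN 5,230,591.40 × 0.091187 (sell MXN at bid) = NZD 476,961.94
NZD 476,961.94 ÷ 0.093435 (buy ZAR at ask) = ZAR 5,104,745.95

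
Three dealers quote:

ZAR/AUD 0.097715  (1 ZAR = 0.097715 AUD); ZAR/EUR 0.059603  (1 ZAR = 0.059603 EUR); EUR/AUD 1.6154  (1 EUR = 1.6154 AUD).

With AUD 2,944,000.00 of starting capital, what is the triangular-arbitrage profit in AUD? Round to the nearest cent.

Profitable loop is AUD → EUR → ZAR → AUD:
AUD 2,944,000.00 ÷ 1.6154 = EUR 1,822,458.83
EUR 1,822,458.83 ÷ 0.059603 = ZAR 30,576,629.26
ZAR 30,576,629.26 × 0.097715 = AUD 2,987,795.33
Profit = AUD 2,987,795.33 − AUD 2,944,000.00

Profit: AUD 43,795.33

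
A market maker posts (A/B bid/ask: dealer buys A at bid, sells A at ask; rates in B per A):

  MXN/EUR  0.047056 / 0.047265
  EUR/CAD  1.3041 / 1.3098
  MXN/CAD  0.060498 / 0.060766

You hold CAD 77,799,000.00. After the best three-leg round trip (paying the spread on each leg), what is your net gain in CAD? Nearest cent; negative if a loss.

Net profit: CAD 767,836.67

Best loop CAD → MXN → EUR → CAD:
CAD 77,799,000.00 ÷ 0.060766 (buy MXN at ask) = MXN 1,280,304,775.70
MXN 1,280,304,775.70 × 0.047056 (sell MXN at bid) = EUR 60,246,021.53
EUR 60,246,021.53 × 1.3041 (sell EUR at bid) = CAD 78,566,836.67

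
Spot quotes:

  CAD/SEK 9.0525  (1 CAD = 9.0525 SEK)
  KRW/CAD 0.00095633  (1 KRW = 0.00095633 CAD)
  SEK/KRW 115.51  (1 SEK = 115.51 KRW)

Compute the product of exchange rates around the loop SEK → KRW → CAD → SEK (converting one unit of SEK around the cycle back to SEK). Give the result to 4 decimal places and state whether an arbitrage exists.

1.0000 (no arbitrage)

Around SEK → KRW → CAD → SEK: 1 × 115.51 × 0.00095633 × 9.0525 = 0.999991
Product ≈ 1 (deviation 0.001%, within rounding noise).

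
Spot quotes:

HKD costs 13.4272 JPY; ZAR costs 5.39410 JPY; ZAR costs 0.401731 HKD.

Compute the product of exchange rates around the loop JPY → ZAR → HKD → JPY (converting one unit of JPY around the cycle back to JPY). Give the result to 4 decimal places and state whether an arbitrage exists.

1.0000 (no arbitrage)

Around JPY → ZAR → HKD → JPY: 1 ÷ 5.39410 × 0.401731 × 13.4272 = 1.000004
Product ≈ 1 (deviation 0.000%, within rounding noise).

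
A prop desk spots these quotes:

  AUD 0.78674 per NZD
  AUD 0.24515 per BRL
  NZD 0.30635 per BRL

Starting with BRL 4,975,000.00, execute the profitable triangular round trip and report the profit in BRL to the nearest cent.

Profitable loop is BRL → AUD → NZD → BRL:
BRL 4,975,000.00 × 0.24515 = AUD 1,219,621.25
AUD 1,219,621.25 ÷ 0.78674 = NZD 1,550,221.48
NZD 1,550,221.48 ÷ 0.30635 = BRL 5,060,295.36
Profit = BRL 5,060,295.36 − BRL 4,975,000.00

Profit: BRL 85,295.36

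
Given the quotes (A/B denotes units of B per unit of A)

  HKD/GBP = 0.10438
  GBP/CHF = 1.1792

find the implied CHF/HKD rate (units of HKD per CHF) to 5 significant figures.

CHF/HKD = 8.1245

1 CHF ÷ 1.1792 = 0.848033 GBP
0.848033 GBP ÷ 0.10438 = 8.12447 HKD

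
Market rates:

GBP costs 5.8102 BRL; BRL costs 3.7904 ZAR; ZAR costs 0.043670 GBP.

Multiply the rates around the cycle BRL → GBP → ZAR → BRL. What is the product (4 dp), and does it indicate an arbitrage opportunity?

1.0398 (arbitrage exists)

Around BRL → GBP → ZAR → BRL: 1 ÷ 5.8102 ÷ 0.043670 ÷ 3.7904 = 1.039778
Product > 1; profitable direction is BRL → GBP → ZAR → BRL.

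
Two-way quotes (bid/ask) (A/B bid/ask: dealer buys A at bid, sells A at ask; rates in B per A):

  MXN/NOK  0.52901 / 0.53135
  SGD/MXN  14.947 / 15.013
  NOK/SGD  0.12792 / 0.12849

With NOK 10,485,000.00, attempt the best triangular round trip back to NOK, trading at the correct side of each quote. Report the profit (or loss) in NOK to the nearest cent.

Best loop NOK → SGD → MXN → NOK:
NOK 10,485,000.00 × 0.12792 (sell NOK at bid) = SGD 1,341,241.20
SGD 1,341,241.20 × 14.947 (sell SGD at bid) = MXN 20,047,532.22
MXN 20,047,532.22 × 0.52901 (sell MXN at bid) = NOK 10,605,345.02

Net profit: NOK 120,345.02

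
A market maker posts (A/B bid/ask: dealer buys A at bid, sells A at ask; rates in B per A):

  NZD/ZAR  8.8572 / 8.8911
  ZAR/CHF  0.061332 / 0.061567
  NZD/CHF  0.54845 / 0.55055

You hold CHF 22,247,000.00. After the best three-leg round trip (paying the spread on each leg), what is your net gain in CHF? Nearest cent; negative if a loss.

Best loop CHF → ZAR → NZD → CHF:
CHF 22,247,000.00 ÷ 0.061567 (buy ZAR at ask) = ZAR 361,346,175.71
ZAR 361,346,175.71 ÷ 8.8911 (buy NZD at ask) = NZD 40,641,335.24
NZD 40,641,335.24 × 0.54845 (sell NZD at bid) = CHF 22,289,740.31

Net profit: CHF 42,740.31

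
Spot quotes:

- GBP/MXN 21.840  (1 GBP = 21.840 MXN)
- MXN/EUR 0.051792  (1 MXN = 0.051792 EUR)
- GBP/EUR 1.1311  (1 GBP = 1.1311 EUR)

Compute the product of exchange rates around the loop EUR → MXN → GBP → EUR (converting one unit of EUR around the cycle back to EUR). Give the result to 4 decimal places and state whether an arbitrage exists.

Around EUR → MXN → GBP → EUR: 1 ÷ 0.051792 ÷ 21.840 × 1.1311 = 0.999967
Product ≈ 1 (deviation 0.003%, within rounding noise).

1.0000 (no arbitrage)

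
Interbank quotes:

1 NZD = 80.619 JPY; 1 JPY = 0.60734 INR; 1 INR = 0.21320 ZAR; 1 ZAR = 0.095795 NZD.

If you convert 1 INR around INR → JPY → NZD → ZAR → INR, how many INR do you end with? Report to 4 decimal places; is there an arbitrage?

1.0000 (no arbitrage)

Around INR → JPY → NZD → ZAR → INR: 1 ÷ 0.60734 ÷ 80.619 ÷ 0.095795 ÷ 0.21320 = 1.000002
Product ≈ 1 (deviation 0.000%, within rounding noise).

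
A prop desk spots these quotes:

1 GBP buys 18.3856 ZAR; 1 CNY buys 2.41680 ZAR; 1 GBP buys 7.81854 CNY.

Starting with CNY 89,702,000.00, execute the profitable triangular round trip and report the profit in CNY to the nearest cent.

Profitable loop is CNY → ZAR → GBP → CNY:
CNY 89,702,000.00 × 2.41680 = ZAR 216,791,793.60
ZAR 216,791,793.60 ÷ 18.3856 = GBP 11,791,390.74
GBP 11,791,390.74 × 7.81854 = CNY 92,191,460.16
Profit = CNY 92,191,460.16 − CNY 89,702,000.00

Profit: CNY 2,489,460.16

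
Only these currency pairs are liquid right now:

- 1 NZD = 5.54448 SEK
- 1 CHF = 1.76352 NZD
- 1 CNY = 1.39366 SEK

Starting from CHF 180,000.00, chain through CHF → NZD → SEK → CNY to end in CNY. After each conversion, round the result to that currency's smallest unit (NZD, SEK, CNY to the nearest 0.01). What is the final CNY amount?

CNY 1,262,864.87

CHF 180,000.00 × 1.76352 = NZD 317,433.60
NZD 317,433.60 × 5.54448 = SEK 1,760,004.25
SEK 1,760,004.25 ÷ 1.39366 = CNY 1,262,864.87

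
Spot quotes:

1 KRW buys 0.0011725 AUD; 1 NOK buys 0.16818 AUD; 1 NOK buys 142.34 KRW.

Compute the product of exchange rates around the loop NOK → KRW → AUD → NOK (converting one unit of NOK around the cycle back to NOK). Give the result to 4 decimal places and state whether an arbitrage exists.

Around NOK → KRW → AUD → NOK: 1 × 142.34 × 0.0011725 ÷ 0.16818 = 0.992351
Product < 1; profitable direction is NOK → AUD → KRW → NOK.

0.9924 (arbitrage exists)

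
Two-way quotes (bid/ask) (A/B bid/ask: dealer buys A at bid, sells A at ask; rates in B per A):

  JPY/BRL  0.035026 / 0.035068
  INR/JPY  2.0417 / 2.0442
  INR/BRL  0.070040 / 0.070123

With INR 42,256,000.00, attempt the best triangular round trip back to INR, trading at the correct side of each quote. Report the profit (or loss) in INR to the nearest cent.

Best loop INR → JPY → BRL → INR:
INR 42,256,000.00 × 2.0417 (sell INR at bid) = JPY 86,274,075
JPY 86,274,075 × 0.035026 (sell JPY at bid) = BRL 3,021,835.76
BRL 3,021,835.76 ÷ 0.070123 (buy INR at ask) = INR 43,093,361.06

Net profit: INR 837,361.06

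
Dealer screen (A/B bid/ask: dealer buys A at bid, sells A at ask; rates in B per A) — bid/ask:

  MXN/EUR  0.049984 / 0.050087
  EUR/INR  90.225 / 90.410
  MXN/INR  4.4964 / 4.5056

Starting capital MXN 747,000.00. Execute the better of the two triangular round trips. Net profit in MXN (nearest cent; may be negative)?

Net profit: MXN 697.39

Best loop MXN → EUR → INR → MXN:
MXN 747,000.00 × 0.049984 (sell MXN at bid) = EUR 37,338.05
EUR 37,338.05 × 90.225 (sell EUR at bid) = INR 3,368,825.38
INR 3,368,825.38 ÷ 4.5056 (buy MXN at ask) = MXN 747,697.39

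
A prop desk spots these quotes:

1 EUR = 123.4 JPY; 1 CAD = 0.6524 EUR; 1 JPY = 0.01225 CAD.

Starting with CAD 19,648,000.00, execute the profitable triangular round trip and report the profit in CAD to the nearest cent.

Profit: CAD 274,927.23

Profitable loop is CAD → JPY → EUR → CAD:
CAD 19,648,000.00 ÷ 0.01225 = JPY 1,603,918,367
JPY 1,603,918,367 ÷ 123.4 = EUR 12,997,717.73
EUR 12,997,717.73 ÷ 0.6524 = CAD 19,922,927.23
Profit = CAD 19,922,927.23 − CAD 19,648,000.00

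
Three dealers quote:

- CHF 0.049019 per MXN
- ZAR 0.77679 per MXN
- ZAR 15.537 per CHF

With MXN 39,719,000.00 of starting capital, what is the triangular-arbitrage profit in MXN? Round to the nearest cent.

Profitable loop is MXN → ZAR → CHF → MXN:
MXN 39,719,000.00 × 0.77679 = ZAR 30,853,322.01
ZAR 30,853,322.01 ÷ 15.537 = CHF 1,985,796.62
CHF 1,985,796.62 ÷ 0.049019 = MXN 40,510,753.28
Profit = MXN 40,510,753.28 − MXN 39,719,000.00

Profit: MXN 791,753.28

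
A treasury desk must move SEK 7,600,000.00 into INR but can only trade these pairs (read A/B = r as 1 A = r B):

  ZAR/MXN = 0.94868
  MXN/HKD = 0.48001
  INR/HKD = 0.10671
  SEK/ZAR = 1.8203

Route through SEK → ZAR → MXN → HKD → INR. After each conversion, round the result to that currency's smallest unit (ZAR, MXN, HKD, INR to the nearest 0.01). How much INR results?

SEK 7,600,000.00 × 1.8203 = ZAR 13,834,280.00
ZAR 13,834,280.00 × 0.94868 = MXN 13,124,304.75
MXN 13,124,304.75 × 0.48001 = HKD 6,299,797.52
HKD 6,299,797.52 ÷ 0.10671 = INR 59,036,618.12

INR 59,036,618.12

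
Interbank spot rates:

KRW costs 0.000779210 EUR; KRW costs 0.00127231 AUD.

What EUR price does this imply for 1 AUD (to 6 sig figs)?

1 AUD ÷ 0.00127231 = 785.972 KRW
785.972 KRW × 0.000779210 = 0.612437 EUR

AUD/EUR = 0.612437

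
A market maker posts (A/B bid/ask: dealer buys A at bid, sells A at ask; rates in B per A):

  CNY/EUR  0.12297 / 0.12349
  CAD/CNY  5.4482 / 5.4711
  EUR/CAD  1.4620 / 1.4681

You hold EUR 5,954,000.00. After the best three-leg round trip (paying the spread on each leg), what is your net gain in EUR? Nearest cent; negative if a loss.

Best loop EUR → CNY → CAD → EUR:
EUR 5,954,000.00 ÷ 0.12349 (buy CNY at ask) = CNY 48,214,430.32
CNY 48,214,430.32 ÷ 5.4711 (buy CAD at ask) = CAD 8,812,566.09
CAD 8,812,566.09 ÷ 1.4681 (buy EUR at ask) = EUR 6,002,701.51

Net profit: EUR 48,701.51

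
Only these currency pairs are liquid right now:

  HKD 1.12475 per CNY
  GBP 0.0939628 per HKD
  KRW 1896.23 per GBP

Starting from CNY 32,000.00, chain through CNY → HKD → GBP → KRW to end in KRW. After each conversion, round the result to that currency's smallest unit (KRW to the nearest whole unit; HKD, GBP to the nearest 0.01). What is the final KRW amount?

KRW 6,412,879

CNY 32,000.00 × 1.12475 = HKD 35,992.00
HKD 35,992.00 × 0.0939628 = GBP 3,381.91
GBP 3,381.91 × 1896.23 = KRW 6,412,879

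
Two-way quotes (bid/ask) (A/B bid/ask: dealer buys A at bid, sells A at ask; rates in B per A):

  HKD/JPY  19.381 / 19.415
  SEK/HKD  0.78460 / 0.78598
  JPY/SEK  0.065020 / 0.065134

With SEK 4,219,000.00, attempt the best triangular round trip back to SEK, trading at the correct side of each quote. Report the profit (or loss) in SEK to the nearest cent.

Best loop SEK → JPY → HKD → SEK:
SEK 4,219,000.00 ÷ 0.065134 (buy JPY at ask) = JPY 64,774,158
JPY 64,774,158 ÷ 19.415 (buy HKD at ask) = HKD 3,336,294.51
HKD 3,336,294.51 ÷ 0.78598 (buy SEK at ask) = SEK 4,244,757.51

Net profit: SEK 25,757.51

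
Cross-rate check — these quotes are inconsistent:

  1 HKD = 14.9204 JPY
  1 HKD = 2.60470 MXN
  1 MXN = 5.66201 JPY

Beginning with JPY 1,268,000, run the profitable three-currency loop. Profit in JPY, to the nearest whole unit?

Profitable loop is JPY → MXN → HKD → JPY:
JPY 1,268,000 ÷ 5.66201 = MXN 223,948.74
MXN 223,948.74 ÷ 2.60470 = HKD 85,978.71
HKD 85,978.71 × 14.9204 = JPY 1,282,837
Profit = JPY 1,282,837 − JPY 1,268,000

Profit: JPY 14,837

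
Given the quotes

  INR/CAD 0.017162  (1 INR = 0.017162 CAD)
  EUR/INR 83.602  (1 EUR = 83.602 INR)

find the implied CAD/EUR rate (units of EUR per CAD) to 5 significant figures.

1 CAD ÷ 0.017162 = 58.2683 INR
58.2683 INR ÷ 83.602 = 0.696972 EUR

CAD/EUR = 0.69697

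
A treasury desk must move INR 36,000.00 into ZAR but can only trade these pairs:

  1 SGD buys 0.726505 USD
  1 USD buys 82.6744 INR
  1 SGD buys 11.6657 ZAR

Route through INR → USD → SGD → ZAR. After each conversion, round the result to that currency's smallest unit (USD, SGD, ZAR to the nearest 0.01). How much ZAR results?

INR 36,000.00 ÷ 82.6744 = USD 435.44
USD 435.44 ÷ 0.726505 = SGD 599.36
SGD 599.36 × 11.6657 = ZAR 6,991.95

ZAR 6,991.95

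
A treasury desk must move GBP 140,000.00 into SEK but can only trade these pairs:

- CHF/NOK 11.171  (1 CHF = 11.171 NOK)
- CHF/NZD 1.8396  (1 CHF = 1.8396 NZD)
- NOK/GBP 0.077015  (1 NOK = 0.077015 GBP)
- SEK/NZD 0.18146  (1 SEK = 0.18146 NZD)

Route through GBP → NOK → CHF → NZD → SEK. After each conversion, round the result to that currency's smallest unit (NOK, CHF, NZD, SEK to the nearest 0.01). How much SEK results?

GBP 140,000.00 ÷ 0.077015 = NOK 1,817,827.70
NOK 1,817,827.70 ÷ 11.171 = CHF 162,727.39
CHF 162,727.39 × 1.8396 = NZD 299,353.31
NZD 299,353.31 ÷ 0.18146 = SEK 1,649,693.10

SEK 1,649,693.10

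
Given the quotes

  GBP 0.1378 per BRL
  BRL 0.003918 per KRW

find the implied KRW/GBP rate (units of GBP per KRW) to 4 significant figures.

KRW/GBP = 0.0005399

1 KRW × 0.003918 = 0.003918 BRL
0.003918 BRL × 0.1378 = 0.0005399 GBP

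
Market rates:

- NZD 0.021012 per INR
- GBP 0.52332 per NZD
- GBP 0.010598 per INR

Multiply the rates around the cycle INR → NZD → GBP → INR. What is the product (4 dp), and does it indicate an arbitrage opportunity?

1.0376 (arbitrage exists)

Around INR → NZD → GBP → INR: 1 × 0.021012 × 0.52332 ÷ 0.010598 = 1.037554
Product > 1; profitable direction is INR → NZD → GBP → INR.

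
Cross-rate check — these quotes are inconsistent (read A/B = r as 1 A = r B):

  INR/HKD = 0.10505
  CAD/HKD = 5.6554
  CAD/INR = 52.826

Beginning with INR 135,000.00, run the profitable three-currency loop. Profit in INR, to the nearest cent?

Profitable loop is INR → CAD → HKD → INR:
INR 135,000.00 ÷ 52.826 = CAD 2,555.56
CAD 2,555.56 × 5.6554 = HKD 14,452.71
HKD 14,452.71 ÷ 0.10505 = INR 137,579.37
Profit = INR 137,579.37 − INR 135,000.00

Profit: INR 2,579.37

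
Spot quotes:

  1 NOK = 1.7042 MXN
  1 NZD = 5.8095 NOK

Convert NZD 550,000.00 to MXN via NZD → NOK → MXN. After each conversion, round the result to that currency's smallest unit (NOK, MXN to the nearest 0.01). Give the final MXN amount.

NZD 550,000.00 × 5.8095 = NOK 3,195,225.00
NOK 3,195,225.00 × 1.7042 = MXN 5,445,302.44

MXN 5,445,302.44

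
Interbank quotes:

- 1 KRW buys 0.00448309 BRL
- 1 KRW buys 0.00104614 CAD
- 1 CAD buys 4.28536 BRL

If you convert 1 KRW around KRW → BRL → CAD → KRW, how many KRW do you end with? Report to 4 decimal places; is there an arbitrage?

1.0000 (no arbitrage)

Around KRW → BRL → CAD → KRW: 1 × 0.00448309 ÷ 4.28536 ÷ 0.00104614 = 1.000001
Product ≈ 1 (deviation 0.000%, within rounding noise).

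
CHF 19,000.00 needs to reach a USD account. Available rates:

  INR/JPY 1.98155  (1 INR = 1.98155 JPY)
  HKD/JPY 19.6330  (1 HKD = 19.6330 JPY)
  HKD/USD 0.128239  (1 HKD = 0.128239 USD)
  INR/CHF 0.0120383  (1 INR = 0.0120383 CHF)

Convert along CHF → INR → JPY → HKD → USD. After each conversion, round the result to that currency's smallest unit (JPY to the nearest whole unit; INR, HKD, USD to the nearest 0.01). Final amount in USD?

CHF 19,000.00 ÷ 0.0120383 = INR 1,578,295.94
INR 1,578,295.94 × 1.98155 = JPY 3,127,472
JPY 3,127,472 ÷ 19.6330 = HKD 159,296.69
HKD 159,296.69 × 0.128239 = USD 20,428.05

USD 20,428.05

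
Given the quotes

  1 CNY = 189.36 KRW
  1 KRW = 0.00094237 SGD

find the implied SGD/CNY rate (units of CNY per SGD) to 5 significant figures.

1 SGD ÷ 0.00094237 = 1061.15 KRW
1061.15 KRW ÷ 189.36 = 5.6039 CNY

SGD/CNY = 5.6039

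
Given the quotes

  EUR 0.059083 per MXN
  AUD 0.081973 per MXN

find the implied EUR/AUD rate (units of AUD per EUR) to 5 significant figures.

EUR/AUD = 1.3874

1 EUR ÷ 0.059083 = 16.9253 MXN
16.9253 MXN × 0.081973 = 1.38742 AUD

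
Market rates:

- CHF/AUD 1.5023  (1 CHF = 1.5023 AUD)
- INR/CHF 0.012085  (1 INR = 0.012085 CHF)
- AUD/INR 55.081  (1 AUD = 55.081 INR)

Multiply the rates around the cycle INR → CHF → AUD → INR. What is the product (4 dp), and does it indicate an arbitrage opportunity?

1.0000 (no arbitrage)

Around INR → CHF → AUD → INR: 1 × 0.012085 × 1.5023 × 55.081 = 1.000012
Product ≈ 1 (deviation 0.001%, within rounding noise).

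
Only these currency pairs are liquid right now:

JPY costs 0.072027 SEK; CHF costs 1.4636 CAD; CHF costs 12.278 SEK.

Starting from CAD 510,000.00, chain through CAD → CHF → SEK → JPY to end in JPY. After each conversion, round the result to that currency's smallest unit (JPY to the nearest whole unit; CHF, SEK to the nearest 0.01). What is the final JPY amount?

CAD 510,000.00 ÷ 1.4636 = CHF 348,455.86
CHF 348,455.86 × 12.278 = SEK 4,278,341.05
SEK 4,278,341.05 ÷ 0.072027 = JPY 59,399,129

JPY 59,399,129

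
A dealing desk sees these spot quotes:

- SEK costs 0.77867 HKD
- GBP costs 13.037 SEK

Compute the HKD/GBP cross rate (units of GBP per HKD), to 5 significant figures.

1 HKD ÷ 0.77867 = 1.28424 SEK
1.28424 SEK ÷ 13.037 = 0.0985074 GBP

HKD/GBP = 0.098507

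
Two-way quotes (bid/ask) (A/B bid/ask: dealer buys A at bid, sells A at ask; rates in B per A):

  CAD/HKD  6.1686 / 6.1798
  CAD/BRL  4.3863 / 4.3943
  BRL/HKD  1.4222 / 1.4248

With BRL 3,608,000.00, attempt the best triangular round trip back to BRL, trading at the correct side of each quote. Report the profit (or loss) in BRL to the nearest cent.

Best loop BRL → HKD → CAD → BRL:
BRL 3,608,000.00 × 1.4222 (sell BRL at bid) = HKD 5,131,297.60
HKD 5,131,297.60 ÷ 6.1798 (buy CAD at ask) = CAD 830,333.93
CAD 830,333.93 × 4.3863 (sell CAD at bid) = BRL 3,642,093.70

Net profit: BRL 34,093.70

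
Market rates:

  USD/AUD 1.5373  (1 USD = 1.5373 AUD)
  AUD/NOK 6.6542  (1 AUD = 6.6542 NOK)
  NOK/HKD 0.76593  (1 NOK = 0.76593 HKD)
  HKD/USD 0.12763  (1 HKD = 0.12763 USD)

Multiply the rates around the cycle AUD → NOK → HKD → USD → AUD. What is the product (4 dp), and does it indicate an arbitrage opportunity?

1.0000 (no arbitrage)

Around AUD → NOK → HKD → USD → AUD: 1 × 6.6542 × 0.76593 × 0.12763 × 1.5373 = 0.999992
Product ≈ 1 (deviation 0.001%, within rounding noise).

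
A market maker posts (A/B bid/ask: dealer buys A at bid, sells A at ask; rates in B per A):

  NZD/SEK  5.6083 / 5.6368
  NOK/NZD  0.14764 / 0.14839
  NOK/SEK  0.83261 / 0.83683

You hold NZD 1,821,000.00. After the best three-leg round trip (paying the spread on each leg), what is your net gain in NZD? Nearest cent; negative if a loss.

Net result: NZD -8,348.53 (no profitable arbitrage after spreads)

Best loop NZD → NOK → SEK → NZD:
NZD 1,821,000.00 ÷ 0.14839 (buy NOK at ask) = NOK 12,271,716.42
NOK 12,271,716.42 × 0.83261 (sell NOK at bid) = SEK 10,217,553.81
SEK 10,217,553.81 ÷ 5.6368 (buy NZD at ask) = NZD 1,812,651.47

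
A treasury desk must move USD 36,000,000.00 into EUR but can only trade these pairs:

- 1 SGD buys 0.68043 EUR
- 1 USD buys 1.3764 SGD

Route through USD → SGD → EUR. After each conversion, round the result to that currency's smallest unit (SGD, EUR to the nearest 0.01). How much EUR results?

USD 36,000,000.00 × 1.3764 = SGD 49,550,400.00
SGD 49,550,400.00 × 0.68043 = EUR 33,715,578.67

EUR 33,715,578.67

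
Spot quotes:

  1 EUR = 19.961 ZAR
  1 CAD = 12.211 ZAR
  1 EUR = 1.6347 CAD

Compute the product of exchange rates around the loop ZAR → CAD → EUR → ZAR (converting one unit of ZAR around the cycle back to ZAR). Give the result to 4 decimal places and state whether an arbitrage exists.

Around ZAR → CAD → EUR → ZAR: 1 ÷ 12.211 ÷ 1.6347 × 19.961 = 0.999984
Product ≈ 1 (deviation 0.002%, within rounding noise).

1.0000 (no arbitrage)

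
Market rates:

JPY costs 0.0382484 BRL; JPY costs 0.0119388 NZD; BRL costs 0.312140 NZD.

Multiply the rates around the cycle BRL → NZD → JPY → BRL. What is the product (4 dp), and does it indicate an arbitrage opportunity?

Around BRL → NZD → JPY → BRL: 1 × 0.312140 ÷ 0.0119388 × 0.0382484 = 1.000005
Product ≈ 1 (deviation 0.000%, within rounding noise).

1.0000 (no arbitrage)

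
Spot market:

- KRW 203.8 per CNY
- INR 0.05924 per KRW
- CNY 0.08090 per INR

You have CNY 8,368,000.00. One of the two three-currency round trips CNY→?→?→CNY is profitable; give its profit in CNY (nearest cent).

Profit: CNY 199,496.20

Profitable loop is CNY → INR → KRW → CNY:
CNY 8,368,000.00 ÷ 0.08090 = INR 103,436,341.16
INR 103,436,341.16 ÷ 0.05924 = KRW 1,746,055,725
KRW 1,746,055,725 ÷ 203.8 = CNY 8,567,496.20
Profit = CNY 8,567,496.20 − CNY 8,368,000.00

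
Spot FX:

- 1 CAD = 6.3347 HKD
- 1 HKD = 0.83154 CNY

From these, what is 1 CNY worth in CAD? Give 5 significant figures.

1 CNY ÷ 0.83154 = 1.20259 HKD
1.20259 HKD ÷ 6.3347 = 0.189841 CAD

CNY/CAD = 0.18984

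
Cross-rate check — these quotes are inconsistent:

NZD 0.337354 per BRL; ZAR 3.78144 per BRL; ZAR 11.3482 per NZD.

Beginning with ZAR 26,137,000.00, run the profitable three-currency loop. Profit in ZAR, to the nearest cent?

Profitable loop is ZAR → BRL → NZD → ZAR:
ZAR 26,137,000.00 ÷ 3.78144 = BRL 6,911,917.15
BRL 6,911,917.15 × 0.337354 = NZD 2,331,762.90
NZD 2,331,762.90 × 11.3482 = ZAR 26,461,311.73
Profit = ZAR 26,461,311.73 − ZAR 26,137,000.00

Profit: ZAR 324,311.73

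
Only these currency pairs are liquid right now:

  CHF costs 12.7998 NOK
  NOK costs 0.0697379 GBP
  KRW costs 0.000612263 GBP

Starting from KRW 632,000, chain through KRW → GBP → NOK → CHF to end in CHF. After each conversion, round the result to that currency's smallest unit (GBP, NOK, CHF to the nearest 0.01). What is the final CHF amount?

KRW 632,000 × 0.000612263 = GBP 386.95
GBP 386.95 ÷ 0.0697379 = NOK 5,548.63
NOK 5,548.63 ÷ 12.7998 = CHF 433.49

CHF 433.49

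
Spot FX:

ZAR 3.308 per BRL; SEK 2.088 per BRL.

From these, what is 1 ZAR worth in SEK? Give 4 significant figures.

1 ZAR ÷ 3.308 = 0.302297 BRL
0.302297 BRL × 2.088 = 0.631197 SEK

ZAR/SEK = 0.6312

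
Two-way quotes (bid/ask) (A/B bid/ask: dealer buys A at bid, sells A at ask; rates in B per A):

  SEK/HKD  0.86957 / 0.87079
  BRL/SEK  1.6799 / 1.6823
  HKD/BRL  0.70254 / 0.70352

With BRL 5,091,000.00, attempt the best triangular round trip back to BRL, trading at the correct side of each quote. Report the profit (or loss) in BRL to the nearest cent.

Net profit: BRL 133,709.30

Best loop BRL → SEK → HKD → BRL:
BRL 5,091,000.00 × 1.6799 (sell BRL at bid) = SEK 8,552,370.90
SEK 8,552,370.90 × 0.86957 (sell SEK at bid) = HKD 7,436,885.16
HKD 7,436,885.16 × 0.70254 (sell HKD at bid) = BRL 5,224,709.30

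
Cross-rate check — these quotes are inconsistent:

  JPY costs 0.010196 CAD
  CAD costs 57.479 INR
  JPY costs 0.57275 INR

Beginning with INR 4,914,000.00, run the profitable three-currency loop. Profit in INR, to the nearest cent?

Profitable loop is INR → JPY → CAD → INR:
INR 4,914,000.00 ÷ 0.57275 = JPY 8,579,660
JPY 8,579,660 × 0.010196 = CAD 87,478.21
CAD 87,478.21 × 57.479 = INR 5,028,159.95
Profit = INR 5,028,159.95 − INR 4,914,000.00

Profit: INR 114,159.95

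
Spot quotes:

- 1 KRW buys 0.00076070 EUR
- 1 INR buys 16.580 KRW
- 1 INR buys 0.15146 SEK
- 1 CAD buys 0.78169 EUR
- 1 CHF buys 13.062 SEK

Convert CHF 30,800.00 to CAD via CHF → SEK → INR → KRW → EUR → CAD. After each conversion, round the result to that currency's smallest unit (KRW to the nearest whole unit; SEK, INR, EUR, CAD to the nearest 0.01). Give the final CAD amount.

CAD 42,857.40

CHF 30,800.00 × 13.062 = SEK 402,309.60
SEK 402,309.60 ÷ 0.15146 = INR 2,656,210.22
INR 2,656,210.22 × 16.580 = KRW 44,039,965
KRW 44,039,965 × 0.00076070 = EUR 33,501.20
EUR 33,501.20 ÷ 0.78169 = CAD 42,857.40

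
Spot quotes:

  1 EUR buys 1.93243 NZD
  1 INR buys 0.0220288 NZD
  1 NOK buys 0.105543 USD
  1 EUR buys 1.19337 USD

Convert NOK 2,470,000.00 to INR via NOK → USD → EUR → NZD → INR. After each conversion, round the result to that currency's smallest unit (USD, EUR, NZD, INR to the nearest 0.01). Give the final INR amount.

NOK 2,470,000.00 × 0.105543 = USD 260,691.21
USD 260,691.21 ÷ 1.19337 = EUR 218,449.61
EUR 218,449.61 × 1.93243 = NZD 422,138.58
NZD 422,138.58 ÷ 0.0220288 = INR 19,163,031.12

INR 19,163,031.12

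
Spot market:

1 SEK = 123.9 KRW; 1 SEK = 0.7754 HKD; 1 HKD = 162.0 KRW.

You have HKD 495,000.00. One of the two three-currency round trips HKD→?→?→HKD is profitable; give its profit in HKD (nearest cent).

Profit: HKD 6,850.90

Profitable loop is HKD → KRW → SEK → HKD:
HKD 495,000.00 × 162.0 = KRW 80,190,000
KRW 80,190,000 ÷ 123.9 = SEK 647,215.50
SEK 647,215.50 × 0.7754 = HKD 501,850.90
Profit = HKD 501,850.90 − HKD 495,000.00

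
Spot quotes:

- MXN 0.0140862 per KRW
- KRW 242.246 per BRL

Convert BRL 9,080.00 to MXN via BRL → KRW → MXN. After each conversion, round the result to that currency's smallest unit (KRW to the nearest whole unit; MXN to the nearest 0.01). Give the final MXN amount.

MXN 30,983.92

BRL 9,080.00 × 242.246 = KRW 2,199,594
KRW 2,199,594 × 0.0140862 = MXN 30,983.92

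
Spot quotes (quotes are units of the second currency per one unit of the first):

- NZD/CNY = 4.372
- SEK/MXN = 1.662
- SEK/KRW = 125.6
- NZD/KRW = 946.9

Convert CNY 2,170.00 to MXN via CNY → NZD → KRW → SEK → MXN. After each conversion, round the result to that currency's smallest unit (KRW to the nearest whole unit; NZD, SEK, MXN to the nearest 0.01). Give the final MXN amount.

MXN 6,219.05

CNY 2,170.00 ÷ 4.372 = NZD 496.34
NZD 496.34 × 946.9 = KRW 469,984
KRW 469,984 ÷ 125.6 = SEK 3,741.91
SEK 3,741.91 × 1.662 = MXN 6,219.05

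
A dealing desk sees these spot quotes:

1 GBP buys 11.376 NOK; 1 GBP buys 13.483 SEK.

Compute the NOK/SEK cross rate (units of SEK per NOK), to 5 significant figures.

NOK/SEK = 1.1852

1 NOK ÷ 11.376 = 0.0879044 GBP
0.0879044 GBP × 13.483 = 1.18521 SEK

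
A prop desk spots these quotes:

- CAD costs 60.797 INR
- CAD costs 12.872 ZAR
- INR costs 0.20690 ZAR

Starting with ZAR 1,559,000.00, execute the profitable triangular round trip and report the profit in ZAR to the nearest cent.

Profitable loop is ZAR → INR → CAD → ZAR:
ZAR 1,559,000.00 ÷ 0.20690 = INR 7,535,041.08
INR 7,535,041.08 ÷ 60.797 = CAD 123,937.71
CAD 123,937.71 × 12.872 = ZAR 1,595,326.23
Profit = ZAR 1,595,326.23 − ZAR 1,559,000.00

Profit: ZAR 36,326.23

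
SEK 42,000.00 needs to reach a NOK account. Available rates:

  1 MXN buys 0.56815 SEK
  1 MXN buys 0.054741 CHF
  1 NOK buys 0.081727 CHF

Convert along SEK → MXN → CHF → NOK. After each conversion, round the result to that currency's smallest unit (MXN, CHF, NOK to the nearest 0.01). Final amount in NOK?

SEK 42,000.00 ÷ 0.56815 = MXN 73,924.14
MXN 73,924.14 × 0.054741 = CHF 4,046.68
CHF 4,046.68 ÷ 0.081727 = NOK 49,514.60

NOK 49,514.60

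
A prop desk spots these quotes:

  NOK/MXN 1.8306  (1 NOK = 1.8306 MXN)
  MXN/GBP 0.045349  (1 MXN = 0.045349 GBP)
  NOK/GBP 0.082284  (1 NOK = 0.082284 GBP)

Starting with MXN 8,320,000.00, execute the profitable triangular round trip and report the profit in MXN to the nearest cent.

Profit: MXN 74,002.68

Profitable loop is MXN → GBP → NOK → MXN:
MXN 8,320,000.00 × 0.045349 = GBP 377,303.68
GBP 377,303.68 ÷ 0.082284 = NOK 4,585,383.31
NOK 4,585,383.31 × 1.8306 = MXN 8,394,002.68
Profit = MXN 8,394,002.68 − MXN 8,320,000.00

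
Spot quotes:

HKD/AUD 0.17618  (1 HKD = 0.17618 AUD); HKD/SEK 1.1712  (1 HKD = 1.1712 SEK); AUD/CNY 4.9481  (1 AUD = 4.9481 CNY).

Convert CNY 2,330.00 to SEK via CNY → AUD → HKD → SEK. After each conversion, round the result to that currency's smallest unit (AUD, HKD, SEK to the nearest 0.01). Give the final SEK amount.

CNY 2,330.00 ÷ 4.9481 = AUD 470.89
AUD 470.89 ÷ 0.17618 = HKD 2,672.78
HKD 2,672.78 × 1.1712 = SEK 3,130.36

SEK 3,130.36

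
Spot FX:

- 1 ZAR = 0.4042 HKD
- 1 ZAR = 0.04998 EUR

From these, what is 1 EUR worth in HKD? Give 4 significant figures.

EUR/HKD = 8.087

1 EUR ÷ 0.04998 = 20.008 ZAR
20.008 ZAR × 0.4042 = 8.08723 HKD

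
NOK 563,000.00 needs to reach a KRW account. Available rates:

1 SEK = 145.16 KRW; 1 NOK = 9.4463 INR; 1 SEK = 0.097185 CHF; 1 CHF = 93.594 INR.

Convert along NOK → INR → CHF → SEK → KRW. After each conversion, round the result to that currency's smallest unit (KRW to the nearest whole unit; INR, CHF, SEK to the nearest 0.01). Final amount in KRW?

KRW 84,873,052

NOK 563,000.00 × 9.4463 = INR 5,318,266.90
INR 5,318,266.90 ÷ 93.594 = CHF 56,822.73
CHF 56,822.73 ÷ 0.097185 = SEK 584,686.22
SEK 584,686.22 × 145.16 = KRW 84,873,052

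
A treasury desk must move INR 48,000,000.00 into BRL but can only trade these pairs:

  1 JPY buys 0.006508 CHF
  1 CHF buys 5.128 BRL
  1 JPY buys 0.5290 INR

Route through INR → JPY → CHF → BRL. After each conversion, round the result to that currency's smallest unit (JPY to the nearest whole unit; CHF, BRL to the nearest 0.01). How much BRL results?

BRL 3,028,176.10

INR 48,000,000.00 ÷ 0.5290 = JPY 90,737,240
JPY 90,737,240 × 0.006508 = CHF 590,517.96
CHF 590,517.96 × 5.128 = BRL 3,028,176.10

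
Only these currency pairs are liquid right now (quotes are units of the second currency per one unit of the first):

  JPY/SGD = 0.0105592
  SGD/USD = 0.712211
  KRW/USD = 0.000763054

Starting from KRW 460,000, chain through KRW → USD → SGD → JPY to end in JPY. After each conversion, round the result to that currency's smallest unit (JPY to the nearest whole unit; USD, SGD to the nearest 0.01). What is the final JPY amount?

KRW 460,000 × 0.000763054 = USD 351.00
USD 351.00 ÷ 0.712211 = SGD 492.83
SGD 492.83 ÷ 0.0105592 = JPY 46,673

JPY 46,673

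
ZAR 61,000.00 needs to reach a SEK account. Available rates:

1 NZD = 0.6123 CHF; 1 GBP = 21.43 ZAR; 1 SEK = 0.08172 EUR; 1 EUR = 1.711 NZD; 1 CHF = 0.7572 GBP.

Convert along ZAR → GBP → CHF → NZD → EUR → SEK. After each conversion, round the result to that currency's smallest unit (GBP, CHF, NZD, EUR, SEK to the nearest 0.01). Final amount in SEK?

ZAR 61,000.00 ÷ 21.43 = GBP 2,846.48
GBP 2,846.48 ÷ 0.7572 = CHF 3,759.22
CHF 3,759.22 ÷ 0.6123 = NZD 6,139.51
NZD 6,139.51 ÷ 1.711 = EUR 3,588.26
EUR 3,588.26 ÷ 0.08172 = SEK 43,909.20

SEK 43,909.20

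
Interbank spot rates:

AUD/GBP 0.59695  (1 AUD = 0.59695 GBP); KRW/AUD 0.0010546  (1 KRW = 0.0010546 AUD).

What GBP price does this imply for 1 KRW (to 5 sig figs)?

KRW/GBP = 0.00062954

1 KRW × 0.0010546 = 0.0010546 AUD
0.0010546 AUD × 0.59695 = 0.000629543 GBP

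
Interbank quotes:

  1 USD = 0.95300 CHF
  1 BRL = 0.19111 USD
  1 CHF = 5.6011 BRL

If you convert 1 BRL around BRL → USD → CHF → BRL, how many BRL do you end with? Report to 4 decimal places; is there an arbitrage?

1.0201 (arbitrage exists)

Around BRL → USD → CHF → BRL: 1 × 0.19111 × 0.95300 × 5.6011 = 1.020116
Product > 1; profitable direction is BRL → USD → CHF → BRL.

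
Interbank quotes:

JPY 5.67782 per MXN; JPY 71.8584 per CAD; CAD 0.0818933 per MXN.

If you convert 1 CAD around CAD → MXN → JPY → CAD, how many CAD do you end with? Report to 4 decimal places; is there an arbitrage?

0.9648 (arbitrage exists)

Around CAD → MXN → JPY → CAD: 1 ÷ 0.0818933 × 5.67782 ÷ 71.8584 = 0.964841
Product < 1; profitable direction is CAD → JPY → MXN → CAD.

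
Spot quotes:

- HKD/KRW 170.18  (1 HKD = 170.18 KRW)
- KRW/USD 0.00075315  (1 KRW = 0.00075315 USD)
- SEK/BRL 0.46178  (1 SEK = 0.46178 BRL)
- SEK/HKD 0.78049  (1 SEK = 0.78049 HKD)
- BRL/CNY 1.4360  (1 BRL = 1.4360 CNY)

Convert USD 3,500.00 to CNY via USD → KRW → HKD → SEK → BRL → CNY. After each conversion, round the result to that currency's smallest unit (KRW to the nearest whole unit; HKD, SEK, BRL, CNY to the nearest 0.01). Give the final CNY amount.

USD 3,500.00 ÷ 0.00075315 = KRW 4,647,149
KRW 4,647,149 ÷ 170.18 = HKD 27,307.26
HKD 27,307.26 ÷ 0.78049 = SEK 34,987.33
SEK 34,987.33 × 0.46178 = BRL 16,156.45
BRL 16,156.45 × 1.4360 = CNY 23,200.66

CNY 23,200.66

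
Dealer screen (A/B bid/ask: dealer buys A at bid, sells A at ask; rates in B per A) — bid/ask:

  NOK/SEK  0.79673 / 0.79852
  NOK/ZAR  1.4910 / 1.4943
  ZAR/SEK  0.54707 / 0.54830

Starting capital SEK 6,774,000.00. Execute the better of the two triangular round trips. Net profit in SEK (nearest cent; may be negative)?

Best loop SEK → NOK → ZAR → SEK:
SEK 6,774,000.00 ÷ 0.79852 (buy NOK at ask) = NOK 8,483,193.91
NOK 8,483,193.91 × 1.4910 (sell NOK at bid) = ZAR 12,648,442.12
ZAR 12,648,442.12 × 0.54707 (sell ZAR at bid) = SEK 6,919,583.23

Net profit: SEK 145,583.23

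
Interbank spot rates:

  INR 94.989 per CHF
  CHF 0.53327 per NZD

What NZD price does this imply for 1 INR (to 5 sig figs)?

1 INR ÷ 94.989 = 0.0105275 CHF
0.0105275 CHF ÷ 0.53327 = 0.0197415 NZD

INR/NZD = 0.019741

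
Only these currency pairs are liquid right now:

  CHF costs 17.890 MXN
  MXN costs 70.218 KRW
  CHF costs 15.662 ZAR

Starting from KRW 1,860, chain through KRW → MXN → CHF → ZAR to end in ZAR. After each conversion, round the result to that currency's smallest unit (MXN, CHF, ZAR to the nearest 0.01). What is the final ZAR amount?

ZAR 23.18

KRW 1,860 ÷ 70.218 = MXN 26.49
MXN 26.49 ÷ 17.890 = CHF 1.48
CHF 1.48 × 15.662 = ZAR 23.18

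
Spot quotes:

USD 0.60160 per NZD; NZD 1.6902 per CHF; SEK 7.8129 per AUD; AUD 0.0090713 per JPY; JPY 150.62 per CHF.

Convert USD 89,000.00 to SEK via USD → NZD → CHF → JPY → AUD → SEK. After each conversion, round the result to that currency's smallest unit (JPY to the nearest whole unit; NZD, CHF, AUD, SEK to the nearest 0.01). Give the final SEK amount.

SEK 934,347.68

USD 89,000.00 ÷ 0.60160 = NZD 147,938.83
NZD 147,938.83 ÷ 1.6902 = CHF 87,527.41
CHF 87,527.41 × 150.62 = JPY 13,183,378
JPY 13,183,378 × 0.0090713 = AUD 119,590.38
AUD 119,590.38 × 7.8129 = SEK 934,347.68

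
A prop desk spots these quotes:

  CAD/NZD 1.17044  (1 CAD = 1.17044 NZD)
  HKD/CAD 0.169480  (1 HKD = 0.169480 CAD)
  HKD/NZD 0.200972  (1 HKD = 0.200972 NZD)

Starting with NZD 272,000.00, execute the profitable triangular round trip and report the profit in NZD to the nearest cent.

Profitable loop is NZD → CAD → HKD → NZD:
NZD 272,000.00 ÷ 1.17044 = CAD 232,391.24
CAD 232,391.24 ÷ 0.169480 = HKD 1,371,201.54
HKD 1,371,201.54 × 0.200972 = NZD 275,573.12
Profit = NZD 275,573.12 − NZD 272,000.00

Profit: NZD 3,573.12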